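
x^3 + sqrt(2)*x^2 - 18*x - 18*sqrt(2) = (x - 3*sqrt(2))*(x + sqrt(2))*(x + 3*sqrt(2))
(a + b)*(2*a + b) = 2*a^2 + 3*a*b + b^2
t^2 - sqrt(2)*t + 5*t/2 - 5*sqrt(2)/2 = (t + 5/2)*(t - sqrt(2))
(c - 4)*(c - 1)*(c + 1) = c^3 - 4*c^2 - c + 4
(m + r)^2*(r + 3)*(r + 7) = m^2*r^2 + 10*m^2*r + 21*m^2 + 2*m*r^3 + 20*m*r^2 + 42*m*r + r^4 + 10*r^3 + 21*r^2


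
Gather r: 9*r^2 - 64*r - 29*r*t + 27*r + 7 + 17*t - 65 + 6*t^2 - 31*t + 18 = 9*r^2 + r*(-29*t - 37) + 6*t^2 - 14*t - 40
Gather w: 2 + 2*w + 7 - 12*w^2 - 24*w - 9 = -12*w^2 - 22*w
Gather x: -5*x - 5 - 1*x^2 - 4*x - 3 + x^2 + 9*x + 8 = 0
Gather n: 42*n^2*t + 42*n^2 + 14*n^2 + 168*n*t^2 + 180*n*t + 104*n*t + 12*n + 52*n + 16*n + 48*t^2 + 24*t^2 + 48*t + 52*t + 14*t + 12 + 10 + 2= n^2*(42*t + 56) + n*(168*t^2 + 284*t + 80) + 72*t^2 + 114*t + 24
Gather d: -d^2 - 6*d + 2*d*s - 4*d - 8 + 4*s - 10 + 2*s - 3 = -d^2 + d*(2*s - 10) + 6*s - 21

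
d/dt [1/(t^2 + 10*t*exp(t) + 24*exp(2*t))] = 2*(-5*t*exp(t) - t - 24*exp(2*t) - 5*exp(t))/(t^2 + 10*t*exp(t) + 24*exp(2*t))^2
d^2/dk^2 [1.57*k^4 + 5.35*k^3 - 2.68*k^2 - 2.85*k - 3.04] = 18.84*k^2 + 32.1*k - 5.36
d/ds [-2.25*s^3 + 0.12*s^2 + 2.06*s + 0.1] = -6.75*s^2 + 0.24*s + 2.06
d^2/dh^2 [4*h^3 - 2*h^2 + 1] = 24*h - 4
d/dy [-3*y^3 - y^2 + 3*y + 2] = -9*y^2 - 2*y + 3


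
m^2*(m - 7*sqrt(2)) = m^3 - 7*sqrt(2)*m^2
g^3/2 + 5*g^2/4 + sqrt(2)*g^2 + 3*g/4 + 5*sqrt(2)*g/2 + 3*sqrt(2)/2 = (g/2 + 1/2)*(g + 3/2)*(g + 2*sqrt(2))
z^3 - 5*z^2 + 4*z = z*(z - 4)*(z - 1)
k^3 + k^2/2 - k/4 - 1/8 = (k - 1/2)*(k + 1/2)^2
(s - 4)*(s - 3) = s^2 - 7*s + 12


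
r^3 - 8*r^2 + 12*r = r*(r - 6)*(r - 2)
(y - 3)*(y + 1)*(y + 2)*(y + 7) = y^4 + 7*y^3 - 7*y^2 - 55*y - 42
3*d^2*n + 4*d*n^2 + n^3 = n*(d + n)*(3*d + n)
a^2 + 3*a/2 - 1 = (a - 1/2)*(a + 2)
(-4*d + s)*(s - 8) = -4*d*s + 32*d + s^2 - 8*s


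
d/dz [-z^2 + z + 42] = 1 - 2*z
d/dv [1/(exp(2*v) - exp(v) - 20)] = (1 - 2*exp(v))*exp(v)/(-exp(2*v) + exp(v) + 20)^2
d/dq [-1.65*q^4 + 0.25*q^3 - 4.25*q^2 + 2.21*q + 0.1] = -6.6*q^3 + 0.75*q^2 - 8.5*q + 2.21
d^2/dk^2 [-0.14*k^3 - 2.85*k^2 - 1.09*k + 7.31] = -0.84*k - 5.7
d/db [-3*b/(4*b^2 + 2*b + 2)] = 3*(2*b^2 - 1)/(2*(4*b^4 + 4*b^3 + 5*b^2 + 2*b + 1))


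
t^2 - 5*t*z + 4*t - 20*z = (t + 4)*(t - 5*z)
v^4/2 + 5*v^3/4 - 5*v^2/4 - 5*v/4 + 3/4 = (v/2 + 1/2)*(v - 1)*(v - 1/2)*(v + 3)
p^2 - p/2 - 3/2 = (p - 3/2)*(p + 1)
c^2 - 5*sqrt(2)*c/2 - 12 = (c - 4*sqrt(2))*(c + 3*sqrt(2)/2)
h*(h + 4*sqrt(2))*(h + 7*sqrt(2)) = h^3 + 11*sqrt(2)*h^2 + 56*h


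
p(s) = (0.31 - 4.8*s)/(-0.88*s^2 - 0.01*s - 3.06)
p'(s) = (0.31 - 4.8*s)*(1.76*s + 0.01)/(-0.88*s^2 - 0.01*s - 3.06)^2 - 4.8/(-0.88*s^2 - 0.01*s - 3.06)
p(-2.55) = -1.43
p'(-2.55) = -0.18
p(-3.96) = -1.15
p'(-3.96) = -0.19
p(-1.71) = -1.52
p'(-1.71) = 0.04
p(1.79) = 1.40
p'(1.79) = 0.06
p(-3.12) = -1.32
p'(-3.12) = -0.21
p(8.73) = 0.59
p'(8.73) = -0.06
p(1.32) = 1.31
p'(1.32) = 0.38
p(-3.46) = -1.25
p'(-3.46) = -0.21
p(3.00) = 1.28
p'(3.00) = -0.18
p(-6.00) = -0.84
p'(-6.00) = -0.12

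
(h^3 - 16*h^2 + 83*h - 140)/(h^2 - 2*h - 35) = (h^2 - 9*h + 20)/(h + 5)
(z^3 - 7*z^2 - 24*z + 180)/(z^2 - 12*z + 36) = z + 5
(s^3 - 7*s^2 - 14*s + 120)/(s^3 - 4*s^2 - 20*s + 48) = (s - 5)/(s - 2)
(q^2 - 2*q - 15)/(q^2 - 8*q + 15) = (q + 3)/(q - 3)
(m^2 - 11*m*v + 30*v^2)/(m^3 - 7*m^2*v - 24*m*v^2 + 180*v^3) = (-m + 5*v)/(-m^2 + m*v + 30*v^2)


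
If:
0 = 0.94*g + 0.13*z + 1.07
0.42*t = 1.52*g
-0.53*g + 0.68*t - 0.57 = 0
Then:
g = 0.30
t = 1.07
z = -10.37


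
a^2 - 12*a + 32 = (a - 8)*(a - 4)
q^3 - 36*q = q*(q - 6)*(q + 6)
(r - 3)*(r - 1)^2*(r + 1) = r^4 - 4*r^3 + 2*r^2 + 4*r - 3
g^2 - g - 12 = (g - 4)*(g + 3)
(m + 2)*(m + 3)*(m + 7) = m^3 + 12*m^2 + 41*m + 42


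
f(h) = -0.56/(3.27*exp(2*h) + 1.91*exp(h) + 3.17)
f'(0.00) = 0.07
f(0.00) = -0.07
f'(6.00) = 0.00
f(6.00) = 0.00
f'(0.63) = 0.04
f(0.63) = -0.03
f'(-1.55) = 0.03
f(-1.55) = -0.15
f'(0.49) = 0.05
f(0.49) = -0.04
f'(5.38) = 0.00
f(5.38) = -0.00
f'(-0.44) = 0.07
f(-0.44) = -0.10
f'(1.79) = 0.01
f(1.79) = -0.00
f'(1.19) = 0.02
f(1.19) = -0.01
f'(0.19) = 0.06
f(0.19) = -0.05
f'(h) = -0.56*(-6.54*exp(2*h) - 1.91*exp(h))/(3.27*exp(2*h) + 1.91*exp(h) + 3.17)^2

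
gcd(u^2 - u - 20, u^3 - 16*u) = u + 4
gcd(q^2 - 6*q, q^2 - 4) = 1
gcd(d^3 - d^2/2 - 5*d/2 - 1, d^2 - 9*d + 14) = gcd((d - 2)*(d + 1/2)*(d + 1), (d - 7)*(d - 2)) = d - 2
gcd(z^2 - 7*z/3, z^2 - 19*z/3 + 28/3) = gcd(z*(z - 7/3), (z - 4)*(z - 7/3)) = z - 7/3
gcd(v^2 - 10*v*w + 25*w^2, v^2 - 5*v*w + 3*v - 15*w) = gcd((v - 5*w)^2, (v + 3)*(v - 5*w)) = v - 5*w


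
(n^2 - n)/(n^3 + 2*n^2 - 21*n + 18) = n/(n^2 + 3*n - 18)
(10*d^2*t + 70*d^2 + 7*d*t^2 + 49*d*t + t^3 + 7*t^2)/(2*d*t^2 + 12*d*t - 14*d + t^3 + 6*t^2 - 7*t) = (5*d + t)/(t - 1)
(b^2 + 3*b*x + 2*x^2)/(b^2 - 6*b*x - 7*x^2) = (-b - 2*x)/(-b + 7*x)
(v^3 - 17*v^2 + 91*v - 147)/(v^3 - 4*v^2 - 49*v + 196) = (v^2 - 10*v + 21)/(v^2 + 3*v - 28)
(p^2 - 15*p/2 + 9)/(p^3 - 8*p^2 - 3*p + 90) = (p - 3/2)/(p^2 - 2*p - 15)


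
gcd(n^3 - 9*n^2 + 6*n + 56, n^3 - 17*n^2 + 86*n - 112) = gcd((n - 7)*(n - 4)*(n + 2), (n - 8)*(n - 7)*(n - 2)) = n - 7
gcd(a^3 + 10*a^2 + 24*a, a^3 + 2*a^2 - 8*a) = a^2 + 4*a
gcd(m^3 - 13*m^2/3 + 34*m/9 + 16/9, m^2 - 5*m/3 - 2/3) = m^2 - 5*m/3 - 2/3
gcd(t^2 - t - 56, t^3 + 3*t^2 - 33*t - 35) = t + 7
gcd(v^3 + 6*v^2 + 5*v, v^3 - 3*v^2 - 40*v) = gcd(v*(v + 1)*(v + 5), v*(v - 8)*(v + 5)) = v^2 + 5*v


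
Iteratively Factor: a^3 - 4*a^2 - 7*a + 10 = (a - 1)*(a^2 - 3*a - 10) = (a - 1)*(a + 2)*(a - 5)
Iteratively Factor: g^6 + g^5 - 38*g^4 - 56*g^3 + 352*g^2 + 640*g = (g)*(g^5 + g^4 - 38*g^3 - 56*g^2 + 352*g + 640) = g*(g - 5)*(g^4 + 6*g^3 - 8*g^2 - 96*g - 128) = g*(g - 5)*(g + 2)*(g^3 + 4*g^2 - 16*g - 64) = g*(g - 5)*(g - 4)*(g + 2)*(g^2 + 8*g + 16) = g*(g - 5)*(g - 4)*(g + 2)*(g + 4)*(g + 4)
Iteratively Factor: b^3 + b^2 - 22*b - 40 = (b - 5)*(b^2 + 6*b + 8) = (b - 5)*(b + 4)*(b + 2)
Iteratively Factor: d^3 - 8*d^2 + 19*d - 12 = (d - 3)*(d^2 - 5*d + 4) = (d - 3)*(d - 1)*(d - 4)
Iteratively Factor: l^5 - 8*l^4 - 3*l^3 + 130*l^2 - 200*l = (l - 5)*(l^4 - 3*l^3 - 18*l^2 + 40*l) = (l - 5)^2*(l^3 + 2*l^2 - 8*l) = (l - 5)^2*(l + 4)*(l^2 - 2*l) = (l - 5)^2*(l - 2)*(l + 4)*(l)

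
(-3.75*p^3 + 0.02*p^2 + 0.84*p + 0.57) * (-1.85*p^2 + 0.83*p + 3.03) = 6.9375*p^5 - 3.1495*p^4 - 12.8999*p^3 - 0.2967*p^2 + 3.0183*p + 1.7271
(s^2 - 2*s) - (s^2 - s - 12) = 12 - s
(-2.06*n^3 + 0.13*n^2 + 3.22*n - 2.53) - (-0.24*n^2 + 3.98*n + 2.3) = -2.06*n^3 + 0.37*n^2 - 0.76*n - 4.83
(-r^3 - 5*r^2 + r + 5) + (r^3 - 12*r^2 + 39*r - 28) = -17*r^2 + 40*r - 23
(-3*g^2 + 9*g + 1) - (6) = -3*g^2 + 9*g - 5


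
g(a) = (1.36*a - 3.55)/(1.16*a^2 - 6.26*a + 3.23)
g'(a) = (6.26 - 2.32*a)*(1.36*a - 3.55)/(1.16*a^2 - 6.26*a + 3.23)^2 + 1.36/(1.16*a^2 - 6.26*a + 3.23)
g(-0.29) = -0.77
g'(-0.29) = -0.77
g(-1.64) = -0.35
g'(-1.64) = -0.13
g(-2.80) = -0.25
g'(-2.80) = -0.06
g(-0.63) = -0.58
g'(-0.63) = -0.41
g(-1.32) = -0.40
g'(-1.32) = -0.17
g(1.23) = 0.69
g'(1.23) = -1.37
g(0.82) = 2.17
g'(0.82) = -9.62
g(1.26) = 0.65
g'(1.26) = -1.26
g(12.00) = 0.13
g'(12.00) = -0.02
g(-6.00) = -0.14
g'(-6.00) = -0.02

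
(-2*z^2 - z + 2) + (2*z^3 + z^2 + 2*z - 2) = 2*z^3 - z^2 + z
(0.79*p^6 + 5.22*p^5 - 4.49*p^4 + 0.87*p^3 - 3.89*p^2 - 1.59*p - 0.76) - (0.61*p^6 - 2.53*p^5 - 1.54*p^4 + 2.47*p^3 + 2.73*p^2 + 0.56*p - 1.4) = 0.18*p^6 + 7.75*p^5 - 2.95*p^4 - 1.6*p^3 - 6.62*p^2 - 2.15*p + 0.64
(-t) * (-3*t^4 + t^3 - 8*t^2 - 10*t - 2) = 3*t^5 - t^4 + 8*t^3 + 10*t^2 + 2*t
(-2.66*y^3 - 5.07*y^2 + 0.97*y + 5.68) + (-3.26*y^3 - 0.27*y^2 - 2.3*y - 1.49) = -5.92*y^3 - 5.34*y^2 - 1.33*y + 4.19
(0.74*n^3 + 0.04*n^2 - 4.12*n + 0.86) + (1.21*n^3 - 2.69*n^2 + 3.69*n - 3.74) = 1.95*n^3 - 2.65*n^2 - 0.43*n - 2.88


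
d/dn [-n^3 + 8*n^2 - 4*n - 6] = -3*n^2 + 16*n - 4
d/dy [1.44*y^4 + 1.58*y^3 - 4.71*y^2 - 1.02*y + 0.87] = 5.76*y^3 + 4.74*y^2 - 9.42*y - 1.02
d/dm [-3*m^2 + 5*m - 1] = 5 - 6*m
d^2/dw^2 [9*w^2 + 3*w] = 18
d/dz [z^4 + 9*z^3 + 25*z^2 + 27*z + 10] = 4*z^3 + 27*z^2 + 50*z + 27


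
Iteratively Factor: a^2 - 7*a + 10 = (a - 2)*(a - 5)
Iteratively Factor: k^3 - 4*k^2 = (k)*(k^2 - 4*k) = k*(k - 4)*(k)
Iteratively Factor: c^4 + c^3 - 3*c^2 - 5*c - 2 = (c - 2)*(c^3 + 3*c^2 + 3*c + 1) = (c - 2)*(c + 1)*(c^2 + 2*c + 1) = (c - 2)*(c + 1)^2*(c + 1)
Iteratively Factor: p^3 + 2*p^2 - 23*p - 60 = (p - 5)*(p^2 + 7*p + 12) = (p - 5)*(p + 3)*(p + 4)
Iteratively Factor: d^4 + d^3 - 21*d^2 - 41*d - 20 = (d + 1)*(d^3 - 21*d - 20) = (d + 1)*(d + 4)*(d^2 - 4*d - 5) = (d - 5)*(d + 1)*(d + 4)*(d + 1)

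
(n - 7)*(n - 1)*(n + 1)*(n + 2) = n^4 - 5*n^3 - 15*n^2 + 5*n + 14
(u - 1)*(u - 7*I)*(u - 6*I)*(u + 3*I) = u^4 - u^3 - 10*I*u^3 - 3*u^2 + 10*I*u^2 + 3*u - 126*I*u + 126*I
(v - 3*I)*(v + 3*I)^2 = v^3 + 3*I*v^2 + 9*v + 27*I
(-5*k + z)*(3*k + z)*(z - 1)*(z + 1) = -15*k^2*z^2 + 15*k^2 - 2*k*z^3 + 2*k*z + z^4 - z^2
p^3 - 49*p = p*(p - 7)*(p + 7)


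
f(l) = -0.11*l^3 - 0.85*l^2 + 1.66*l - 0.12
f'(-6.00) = -0.02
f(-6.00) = -16.92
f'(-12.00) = -25.46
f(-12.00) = 47.64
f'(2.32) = -4.06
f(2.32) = -2.22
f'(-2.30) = 3.82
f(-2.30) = -7.10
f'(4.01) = -10.46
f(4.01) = -14.22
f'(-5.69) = 0.65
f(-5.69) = -16.82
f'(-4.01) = 3.17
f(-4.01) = -13.35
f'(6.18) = -21.45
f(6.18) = -48.29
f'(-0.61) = 2.57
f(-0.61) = -1.42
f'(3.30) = -7.54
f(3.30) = -7.85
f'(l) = -0.33*l^2 - 1.7*l + 1.66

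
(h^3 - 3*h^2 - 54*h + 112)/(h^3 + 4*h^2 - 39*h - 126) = (h^2 - 10*h + 16)/(h^2 - 3*h - 18)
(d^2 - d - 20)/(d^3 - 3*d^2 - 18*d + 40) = 1/(d - 2)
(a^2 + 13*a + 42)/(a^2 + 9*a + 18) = (a + 7)/(a + 3)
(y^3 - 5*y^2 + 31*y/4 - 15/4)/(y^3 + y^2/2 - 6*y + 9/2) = (y - 5/2)/(y + 3)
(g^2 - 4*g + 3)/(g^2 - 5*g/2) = 2*(g^2 - 4*g + 3)/(g*(2*g - 5))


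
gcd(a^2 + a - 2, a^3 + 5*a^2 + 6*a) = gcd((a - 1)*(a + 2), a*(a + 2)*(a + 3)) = a + 2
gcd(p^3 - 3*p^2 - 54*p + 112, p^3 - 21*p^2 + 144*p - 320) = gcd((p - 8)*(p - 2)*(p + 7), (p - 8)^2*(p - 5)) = p - 8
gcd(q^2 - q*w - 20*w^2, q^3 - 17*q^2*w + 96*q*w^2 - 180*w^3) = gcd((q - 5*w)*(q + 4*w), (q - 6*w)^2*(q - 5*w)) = q - 5*w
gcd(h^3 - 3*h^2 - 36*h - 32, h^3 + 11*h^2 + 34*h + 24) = h^2 + 5*h + 4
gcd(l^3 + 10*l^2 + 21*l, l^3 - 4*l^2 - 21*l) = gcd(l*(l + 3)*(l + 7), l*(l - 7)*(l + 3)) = l^2 + 3*l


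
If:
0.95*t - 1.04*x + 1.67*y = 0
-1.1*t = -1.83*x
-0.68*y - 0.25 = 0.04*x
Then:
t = 2.31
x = 1.39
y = -0.45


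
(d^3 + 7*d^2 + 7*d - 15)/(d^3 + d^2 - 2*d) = (d^2 + 8*d + 15)/(d*(d + 2))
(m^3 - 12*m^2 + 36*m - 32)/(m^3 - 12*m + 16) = (m - 8)/(m + 4)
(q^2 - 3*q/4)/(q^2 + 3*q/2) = (4*q - 3)/(2*(2*q + 3))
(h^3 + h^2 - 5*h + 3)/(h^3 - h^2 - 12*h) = (h^2 - 2*h + 1)/(h*(h - 4))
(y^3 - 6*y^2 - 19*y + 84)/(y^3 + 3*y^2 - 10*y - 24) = (y - 7)/(y + 2)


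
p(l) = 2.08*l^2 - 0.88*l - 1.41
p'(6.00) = 24.08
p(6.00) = 68.19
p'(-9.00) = -38.32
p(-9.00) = 174.99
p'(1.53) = 5.48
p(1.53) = 2.11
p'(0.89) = 2.82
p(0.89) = -0.55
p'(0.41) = 0.83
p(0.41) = -1.42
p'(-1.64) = -7.70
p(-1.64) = 5.63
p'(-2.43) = -10.99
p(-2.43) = 13.01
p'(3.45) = 13.47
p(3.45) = 20.31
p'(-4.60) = -20.02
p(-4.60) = 46.65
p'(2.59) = 9.89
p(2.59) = 10.26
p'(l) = 4.16*l - 0.88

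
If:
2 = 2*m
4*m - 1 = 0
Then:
No Solution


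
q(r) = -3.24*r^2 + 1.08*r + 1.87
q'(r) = 1.08 - 6.48*r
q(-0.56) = 0.25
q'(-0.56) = 4.71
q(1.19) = -1.43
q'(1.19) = -6.63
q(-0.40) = 0.92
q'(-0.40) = 3.67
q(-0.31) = 1.22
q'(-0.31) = 3.09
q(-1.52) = -7.26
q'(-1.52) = 10.93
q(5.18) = -79.47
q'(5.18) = -32.49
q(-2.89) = -28.31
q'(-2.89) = 19.81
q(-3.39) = -39.03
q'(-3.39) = 23.05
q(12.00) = -451.73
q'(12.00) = -76.68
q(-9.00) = -270.29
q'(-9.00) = 59.40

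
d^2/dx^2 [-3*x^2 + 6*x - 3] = -6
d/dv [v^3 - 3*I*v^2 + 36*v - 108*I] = 3*v^2 - 6*I*v + 36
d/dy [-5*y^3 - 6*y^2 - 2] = 3*y*(-5*y - 4)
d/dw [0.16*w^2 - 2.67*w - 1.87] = 0.32*w - 2.67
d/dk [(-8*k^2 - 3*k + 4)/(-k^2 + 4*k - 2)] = 5*(-7*k^2 + 8*k - 2)/(k^4 - 8*k^3 + 20*k^2 - 16*k + 4)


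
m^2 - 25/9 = (m - 5/3)*(m + 5/3)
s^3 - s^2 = s^2*(s - 1)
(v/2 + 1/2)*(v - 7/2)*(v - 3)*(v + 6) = v^4/2 + v^3/4 - 29*v^2/2 + 69*v/4 + 63/2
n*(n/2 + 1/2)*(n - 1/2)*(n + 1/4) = n^4/2 + 3*n^3/8 - 3*n^2/16 - n/16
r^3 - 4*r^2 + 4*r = r*(r - 2)^2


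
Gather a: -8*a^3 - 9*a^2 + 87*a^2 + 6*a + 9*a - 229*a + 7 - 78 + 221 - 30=-8*a^3 + 78*a^2 - 214*a + 120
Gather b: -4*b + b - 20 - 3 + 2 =-3*b - 21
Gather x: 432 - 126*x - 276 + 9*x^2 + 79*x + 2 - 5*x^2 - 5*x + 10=4*x^2 - 52*x + 168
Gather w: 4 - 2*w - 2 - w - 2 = -3*w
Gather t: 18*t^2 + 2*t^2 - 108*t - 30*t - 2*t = 20*t^2 - 140*t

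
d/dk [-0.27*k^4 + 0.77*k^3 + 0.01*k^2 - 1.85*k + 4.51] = -1.08*k^3 + 2.31*k^2 + 0.02*k - 1.85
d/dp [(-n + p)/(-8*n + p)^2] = (6*n + p)/(8*n - p)^3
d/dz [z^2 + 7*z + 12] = 2*z + 7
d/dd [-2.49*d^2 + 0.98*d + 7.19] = 0.98 - 4.98*d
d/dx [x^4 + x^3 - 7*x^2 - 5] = x*(4*x^2 + 3*x - 14)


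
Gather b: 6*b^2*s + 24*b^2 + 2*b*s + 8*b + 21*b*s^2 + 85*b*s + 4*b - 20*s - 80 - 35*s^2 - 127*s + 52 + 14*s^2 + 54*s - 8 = b^2*(6*s + 24) + b*(21*s^2 + 87*s + 12) - 21*s^2 - 93*s - 36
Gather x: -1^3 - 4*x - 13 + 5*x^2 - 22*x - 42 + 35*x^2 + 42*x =40*x^2 + 16*x - 56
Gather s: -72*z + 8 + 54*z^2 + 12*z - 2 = 54*z^2 - 60*z + 6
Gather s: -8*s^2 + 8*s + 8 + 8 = -8*s^2 + 8*s + 16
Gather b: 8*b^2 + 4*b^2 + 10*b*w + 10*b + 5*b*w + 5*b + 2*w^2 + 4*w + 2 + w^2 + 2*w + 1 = 12*b^2 + b*(15*w + 15) + 3*w^2 + 6*w + 3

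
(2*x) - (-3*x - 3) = 5*x + 3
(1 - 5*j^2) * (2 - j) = 5*j^3 - 10*j^2 - j + 2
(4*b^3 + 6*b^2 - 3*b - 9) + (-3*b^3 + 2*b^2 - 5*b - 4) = b^3 + 8*b^2 - 8*b - 13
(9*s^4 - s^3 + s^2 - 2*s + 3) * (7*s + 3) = 63*s^5 + 20*s^4 + 4*s^3 - 11*s^2 + 15*s + 9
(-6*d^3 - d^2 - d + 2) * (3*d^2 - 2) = -18*d^5 - 3*d^4 + 9*d^3 + 8*d^2 + 2*d - 4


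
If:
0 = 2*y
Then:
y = 0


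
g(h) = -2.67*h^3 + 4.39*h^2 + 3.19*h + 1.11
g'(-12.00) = -1255.61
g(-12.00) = 5208.75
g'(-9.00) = -724.64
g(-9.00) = 2274.42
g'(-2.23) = -56.22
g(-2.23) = 45.44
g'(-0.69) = -6.68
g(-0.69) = 1.88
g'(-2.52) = -69.80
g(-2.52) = 63.68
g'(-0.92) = -11.67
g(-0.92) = 3.97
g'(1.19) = 2.30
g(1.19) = 6.62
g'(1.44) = -0.78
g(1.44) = 6.83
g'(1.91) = -9.26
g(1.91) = 4.61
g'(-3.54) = -128.27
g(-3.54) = 163.28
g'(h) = -8.01*h^2 + 8.78*h + 3.19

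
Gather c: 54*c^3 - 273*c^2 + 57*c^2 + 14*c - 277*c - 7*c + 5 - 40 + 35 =54*c^3 - 216*c^2 - 270*c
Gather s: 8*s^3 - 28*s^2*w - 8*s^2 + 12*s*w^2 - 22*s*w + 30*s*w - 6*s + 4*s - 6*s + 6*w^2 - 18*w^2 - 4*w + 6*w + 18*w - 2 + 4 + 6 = 8*s^3 + s^2*(-28*w - 8) + s*(12*w^2 + 8*w - 8) - 12*w^2 + 20*w + 8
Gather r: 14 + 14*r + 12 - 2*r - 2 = 12*r + 24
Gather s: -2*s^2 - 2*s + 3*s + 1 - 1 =-2*s^2 + s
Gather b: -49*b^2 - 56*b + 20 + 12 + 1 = -49*b^2 - 56*b + 33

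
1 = 1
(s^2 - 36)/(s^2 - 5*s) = (s^2 - 36)/(s*(s - 5))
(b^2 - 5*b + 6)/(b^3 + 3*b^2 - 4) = (b^2 - 5*b + 6)/(b^3 + 3*b^2 - 4)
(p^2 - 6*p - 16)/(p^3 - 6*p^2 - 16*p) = 1/p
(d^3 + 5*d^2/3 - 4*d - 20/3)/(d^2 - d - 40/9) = 3*(d^2 - 4)/(3*d - 8)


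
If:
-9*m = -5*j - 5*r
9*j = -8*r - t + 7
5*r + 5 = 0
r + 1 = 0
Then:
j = 5/3 - t/9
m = 10/27 - 5*t/81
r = -1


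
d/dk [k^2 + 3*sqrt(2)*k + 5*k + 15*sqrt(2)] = 2*k + 3*sqrt(2) + 5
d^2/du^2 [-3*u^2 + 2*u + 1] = -6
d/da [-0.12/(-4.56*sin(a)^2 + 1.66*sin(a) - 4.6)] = (0.1992 - 1.0944*sin(a))*cos(a)/(4.56*sin(a)^2 - 1.66*sin(a) + 4.6)^2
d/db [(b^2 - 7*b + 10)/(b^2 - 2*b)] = 5/b^2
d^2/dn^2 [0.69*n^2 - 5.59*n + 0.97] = 1.38000000000000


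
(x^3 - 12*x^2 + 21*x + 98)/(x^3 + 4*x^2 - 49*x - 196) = (x^2 - 5*x - 14)/(x^2 + 11*x + 28)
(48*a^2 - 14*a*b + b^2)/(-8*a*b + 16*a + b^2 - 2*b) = (-6*a + b)/(b - 2)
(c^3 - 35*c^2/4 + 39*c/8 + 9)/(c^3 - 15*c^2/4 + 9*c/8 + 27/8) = (c - 8)/(c - 3)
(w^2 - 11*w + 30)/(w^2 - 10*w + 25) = (w - 6)/(w - 5)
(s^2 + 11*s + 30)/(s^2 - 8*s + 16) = (s^2 + 11*s + 30)/(s^2 - 8*s + 16)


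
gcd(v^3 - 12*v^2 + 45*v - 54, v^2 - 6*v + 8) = 1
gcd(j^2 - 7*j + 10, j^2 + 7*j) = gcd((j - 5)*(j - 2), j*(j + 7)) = 1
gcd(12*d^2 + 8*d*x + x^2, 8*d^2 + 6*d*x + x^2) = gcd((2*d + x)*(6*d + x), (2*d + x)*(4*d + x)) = 2*d + x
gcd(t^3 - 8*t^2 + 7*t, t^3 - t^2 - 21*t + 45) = 1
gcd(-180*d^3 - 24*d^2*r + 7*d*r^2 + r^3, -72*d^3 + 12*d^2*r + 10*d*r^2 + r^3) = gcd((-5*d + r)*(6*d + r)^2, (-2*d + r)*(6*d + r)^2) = 36*d^2 + 12*d*r + r^2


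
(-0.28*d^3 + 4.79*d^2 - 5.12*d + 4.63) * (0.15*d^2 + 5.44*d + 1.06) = -0.042*d^5 - 0.8047*d^4 + 24.9928*d^3 - 22.0809*d^2 + 19.76*d + 4.9078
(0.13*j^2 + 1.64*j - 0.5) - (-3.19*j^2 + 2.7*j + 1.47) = 3.32*j^2 - 1.06*j - 1.97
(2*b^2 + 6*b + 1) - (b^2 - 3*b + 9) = b^2 + 9*b - 8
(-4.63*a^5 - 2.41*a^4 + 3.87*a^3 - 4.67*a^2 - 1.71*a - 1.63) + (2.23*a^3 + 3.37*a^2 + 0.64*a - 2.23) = -4.63*a^5 - 2.41*a^4 + 6.1*a^3 - 1.3*a^2 - 1.07*a - 3.86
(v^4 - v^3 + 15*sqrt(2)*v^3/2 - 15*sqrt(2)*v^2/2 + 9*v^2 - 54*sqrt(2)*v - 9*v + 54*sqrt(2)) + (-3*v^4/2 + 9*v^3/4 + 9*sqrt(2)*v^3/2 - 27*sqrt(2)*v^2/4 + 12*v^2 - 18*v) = -v^4/2 + 5*v^3/4 + 12*sqrt(2)*v^3 - 57*sqrt(2)*v^2/4 + 21*v^2 - 54*sqrt(2)*v - 27*v + 54*sqrt(2)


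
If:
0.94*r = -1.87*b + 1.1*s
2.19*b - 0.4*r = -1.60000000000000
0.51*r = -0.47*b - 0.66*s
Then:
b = -0.57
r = 0.85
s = -0.25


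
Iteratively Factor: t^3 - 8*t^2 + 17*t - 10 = (t - 1)*(t^2 - 7*t + 10) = (t - 2)*(t - 1)*(t - 5)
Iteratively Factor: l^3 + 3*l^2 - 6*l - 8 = (l - 2)*(l^2 + 5*l + 4) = (l - 2)*(l + 4)*(l + 1)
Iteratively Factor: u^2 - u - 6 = (u - 3)*(u + 2)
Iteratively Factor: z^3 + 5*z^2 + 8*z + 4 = (z + 2)*(z^2 + 3*z + 2) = (z + 1)*(z + 2)*(z + 2)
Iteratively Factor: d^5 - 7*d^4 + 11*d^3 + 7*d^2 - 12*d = (d + 1)*(d^4 - 8*d^3 + 19*d^2 - 12*d) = d*(d + 1)*(d^3 - 8*d^2 + 19*d - 12) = d*(d - 3)*(d + 1)*(d^2 - 5*d + 4) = d*(d - 3)*(d - 1)*(d + 1)*(d - 4)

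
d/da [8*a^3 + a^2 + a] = 24*a^2 + 2*a + 1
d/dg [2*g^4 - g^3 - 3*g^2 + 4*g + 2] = 8*g^3 - 3*g^2 - 6*g + 4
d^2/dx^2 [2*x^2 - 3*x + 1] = 4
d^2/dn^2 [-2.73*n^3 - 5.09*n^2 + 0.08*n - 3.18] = -16.38*n - 10.18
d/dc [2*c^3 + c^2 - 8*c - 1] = 6*c^2 + 2*c - 8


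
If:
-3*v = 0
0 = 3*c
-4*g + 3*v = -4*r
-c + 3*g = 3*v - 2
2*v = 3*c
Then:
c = 0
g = -2/3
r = -2/3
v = 0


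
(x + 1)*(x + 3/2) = x^2 + 5*x/2 + 3/2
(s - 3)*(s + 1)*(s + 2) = s^3 - 7*s - 6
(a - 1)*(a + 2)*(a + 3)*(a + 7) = a^4 + 11*a^3 + 29*a^2 + a - 42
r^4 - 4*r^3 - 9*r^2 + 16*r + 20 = (r - 5)*(r - 2)*(r + 1)*(r + 2)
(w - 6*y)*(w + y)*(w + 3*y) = w^3 - 2*w^2*y - 21*w*y^2 - 18*y^3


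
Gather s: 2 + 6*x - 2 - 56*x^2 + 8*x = -56*x^2 + 14*x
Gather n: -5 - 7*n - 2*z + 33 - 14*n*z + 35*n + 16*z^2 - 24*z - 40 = n*(28 - 14*z) + 16*z^2 - 26*z - 12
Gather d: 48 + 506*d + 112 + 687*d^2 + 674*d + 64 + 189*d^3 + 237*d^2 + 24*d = 189*d^3 + 924*d^2 + 1204*d + 224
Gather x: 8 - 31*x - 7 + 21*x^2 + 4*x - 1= 21*x^2 - 27*x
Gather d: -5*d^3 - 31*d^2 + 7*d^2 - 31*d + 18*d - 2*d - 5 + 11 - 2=-5*d^3 - 24*d^2 - 15*d + 4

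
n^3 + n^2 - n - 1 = (n - 1)*(n + 1)^2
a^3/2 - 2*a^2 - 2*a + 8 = (a/2 + 1)*(a - 4)*(a - 2)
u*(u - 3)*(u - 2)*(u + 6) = u^4 + u^3 - 24*u^2 + 36*u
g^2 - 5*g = g*(g - 5)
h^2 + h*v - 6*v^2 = (h - 2*v)*(h + 3*v)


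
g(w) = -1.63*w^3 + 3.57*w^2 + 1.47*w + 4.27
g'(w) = -4.89*w^2 + 7.14*w + 1.47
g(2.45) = 5.33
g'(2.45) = -10.39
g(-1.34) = 12.63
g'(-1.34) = -16.88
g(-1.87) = 24.66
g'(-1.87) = -28.98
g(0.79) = 6.86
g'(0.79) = 4.06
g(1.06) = 7.90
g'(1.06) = 3.54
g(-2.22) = 36.43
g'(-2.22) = -38.48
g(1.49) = 8.99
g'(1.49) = 1.25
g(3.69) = -23.59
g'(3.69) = -38.77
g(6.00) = -210.47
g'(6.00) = -131.73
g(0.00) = 4.27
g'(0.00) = 1.47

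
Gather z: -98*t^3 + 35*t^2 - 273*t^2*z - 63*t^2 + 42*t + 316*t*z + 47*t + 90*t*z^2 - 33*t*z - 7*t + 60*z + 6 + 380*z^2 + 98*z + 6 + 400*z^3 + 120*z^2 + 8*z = -98*t^3 - 28*t^2 + 82*t + 400*z^3 + z^2*(90*t + 500) + z*(-273*t^2 + 283*t + 166) + 12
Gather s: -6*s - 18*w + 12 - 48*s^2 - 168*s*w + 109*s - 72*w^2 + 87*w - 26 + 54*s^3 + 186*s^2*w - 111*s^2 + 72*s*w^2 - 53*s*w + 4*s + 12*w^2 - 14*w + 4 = 54*s^3 + s^2*(186*w - 159) + s*(72*w^2 - 221*w + 107) - 60*w^2 + 55*w - 10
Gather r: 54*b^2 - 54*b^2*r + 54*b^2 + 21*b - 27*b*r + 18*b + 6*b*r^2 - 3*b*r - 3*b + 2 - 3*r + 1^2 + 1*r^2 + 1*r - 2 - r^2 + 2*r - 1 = 108*b^2 + 6*b*r^2 + 36*b + r*(-54*b^2 - 30*b)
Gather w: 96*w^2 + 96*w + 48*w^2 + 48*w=144*w^2 + 144*w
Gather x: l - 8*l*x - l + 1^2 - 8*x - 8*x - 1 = x*(-8*l - 16)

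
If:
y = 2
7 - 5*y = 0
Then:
No Solution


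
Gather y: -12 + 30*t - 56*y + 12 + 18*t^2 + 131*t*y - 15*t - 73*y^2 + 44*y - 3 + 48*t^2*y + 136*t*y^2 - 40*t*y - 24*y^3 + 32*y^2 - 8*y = 18*t^2 + 15*t - 24*y^3 + y^2*(136*t - 41) + y*(48*t^2 + 91*t - 20) - 3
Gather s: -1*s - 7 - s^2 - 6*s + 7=-s^2 - 7*s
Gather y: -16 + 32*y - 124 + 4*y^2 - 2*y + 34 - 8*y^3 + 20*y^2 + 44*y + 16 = -8*y^3 + 24*y^2 + 74*y - 90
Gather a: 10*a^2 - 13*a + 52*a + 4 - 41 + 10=10*a^2 + 39*a - 27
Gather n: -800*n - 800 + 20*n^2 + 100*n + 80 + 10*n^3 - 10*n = 10*n^3 + 20*n^2 - 710*n - 720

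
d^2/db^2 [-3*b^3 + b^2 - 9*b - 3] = 2 - 18*b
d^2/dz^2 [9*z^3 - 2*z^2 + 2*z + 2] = 54*z - 4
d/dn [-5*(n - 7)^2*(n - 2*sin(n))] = (5*n - 35)*(-2*n + (n - 7)*(2*cos(n) - 1) + 4*sin(n))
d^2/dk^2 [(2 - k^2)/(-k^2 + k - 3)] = 2*(k^3 - 15*k^2 + 6*k + 13)/(k^6 - 3*k^5 + 12*k^4 - 19*k^3 + 36*k^2 - 27*k + 27)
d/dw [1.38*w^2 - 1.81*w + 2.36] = 2.76*w - 1.81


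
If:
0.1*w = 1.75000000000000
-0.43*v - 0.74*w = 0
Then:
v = -30.12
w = 17.50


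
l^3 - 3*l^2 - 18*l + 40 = (l - 5)*(l - 2)*(l + 4)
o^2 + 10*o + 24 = (o + 4)*(o + 6)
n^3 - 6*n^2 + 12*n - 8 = (n - 2)^3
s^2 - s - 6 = (s - 3)*(s + 2)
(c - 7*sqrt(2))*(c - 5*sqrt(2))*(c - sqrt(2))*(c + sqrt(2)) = c^4 - 12*sqrt(2)*c^3 + 68*c^2 + 24*sqrt(2)*c - 140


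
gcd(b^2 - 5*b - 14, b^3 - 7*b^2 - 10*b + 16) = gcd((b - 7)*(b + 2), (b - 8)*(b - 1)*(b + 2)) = b + 2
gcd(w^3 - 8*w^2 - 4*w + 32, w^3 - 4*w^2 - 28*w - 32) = w^2 - 6*w - 16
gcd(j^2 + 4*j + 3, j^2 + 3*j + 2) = j + 1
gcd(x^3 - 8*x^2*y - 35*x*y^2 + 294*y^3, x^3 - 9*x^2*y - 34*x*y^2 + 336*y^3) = x^2 - x*y - 42*y^2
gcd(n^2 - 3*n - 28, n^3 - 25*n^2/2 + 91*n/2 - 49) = n - 7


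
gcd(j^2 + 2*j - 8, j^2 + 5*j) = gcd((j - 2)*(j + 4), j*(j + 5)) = 1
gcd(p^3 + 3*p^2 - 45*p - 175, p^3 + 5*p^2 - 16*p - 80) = p + 5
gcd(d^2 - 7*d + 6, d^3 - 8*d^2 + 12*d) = d - 6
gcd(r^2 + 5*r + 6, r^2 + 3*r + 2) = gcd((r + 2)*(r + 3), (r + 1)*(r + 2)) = r + 2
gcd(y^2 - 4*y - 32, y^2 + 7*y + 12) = y + 4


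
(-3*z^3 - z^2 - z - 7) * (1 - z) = 3*z^4 - 2*z^3 + 6*z - 7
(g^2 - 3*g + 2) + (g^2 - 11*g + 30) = 2*g^2 - 14*g + 32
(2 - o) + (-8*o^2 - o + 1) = -8*o^2 - 2*o + 3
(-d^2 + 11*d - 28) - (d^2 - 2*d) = -2*d^2 + 13*d - 28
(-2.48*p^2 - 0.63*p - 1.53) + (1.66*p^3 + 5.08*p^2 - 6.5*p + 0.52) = 1.66*p^3 + 2.6*p^2 - 7.13*p - 1.01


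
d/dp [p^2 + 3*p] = 2*p + 3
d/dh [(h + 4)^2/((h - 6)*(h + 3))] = (-11*h^2 - 68*h - 96)/(h^4 - 6*h^3 - 27*h^2 + 108*h + 324)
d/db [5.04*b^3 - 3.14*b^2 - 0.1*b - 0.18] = 15.12*b^2 - 6.28*b - 0.1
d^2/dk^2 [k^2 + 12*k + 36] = 2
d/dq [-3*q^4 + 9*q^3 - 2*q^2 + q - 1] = -12*q^3 + 27*q^2 - 4*q + 1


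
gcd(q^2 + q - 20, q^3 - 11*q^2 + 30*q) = 1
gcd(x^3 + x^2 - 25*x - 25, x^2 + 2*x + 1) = x + 1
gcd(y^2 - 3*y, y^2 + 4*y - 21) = y - 3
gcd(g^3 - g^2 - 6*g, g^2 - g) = g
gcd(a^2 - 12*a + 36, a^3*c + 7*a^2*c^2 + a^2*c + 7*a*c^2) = 1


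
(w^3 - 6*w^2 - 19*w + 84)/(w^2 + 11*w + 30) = (w^3 - 6*w^2 - 19*w + 84)/(w^2 + 11*w + 30)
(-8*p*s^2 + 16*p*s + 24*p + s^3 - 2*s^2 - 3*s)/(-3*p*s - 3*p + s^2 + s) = (8*p*s - 24*p - s^2 + 3*s)/(3*p - s)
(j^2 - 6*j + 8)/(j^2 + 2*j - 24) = (j - 2)/(j + 6)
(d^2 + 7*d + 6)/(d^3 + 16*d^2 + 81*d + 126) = (d + 1)/(d^2 + 10*d + 21)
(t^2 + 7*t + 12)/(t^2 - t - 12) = (t + 4)/(t - 4)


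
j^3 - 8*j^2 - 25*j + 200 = (j - 8)*(j - 5)*(j + 5)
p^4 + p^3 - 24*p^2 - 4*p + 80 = (p - 4)*(p - 2)*(p + 2)*(p + 5)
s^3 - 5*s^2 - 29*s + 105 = (s - 7)*(s - 3)*(s + 5)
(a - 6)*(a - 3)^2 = a^3 - 12*a^2 + 45*a - 54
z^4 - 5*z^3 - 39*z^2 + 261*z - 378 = (z - 6)*(z - 3)^2*(z + 7)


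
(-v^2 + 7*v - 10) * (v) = -v^3 + 7*v^2 - 10*v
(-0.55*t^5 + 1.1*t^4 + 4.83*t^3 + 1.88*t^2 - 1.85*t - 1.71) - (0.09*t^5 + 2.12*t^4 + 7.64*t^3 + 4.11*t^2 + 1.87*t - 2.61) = -0.64*t^5 - 1.02*t^4 - 2.81*t^3 - 2.23*t^2 - 3.72*t + 0.9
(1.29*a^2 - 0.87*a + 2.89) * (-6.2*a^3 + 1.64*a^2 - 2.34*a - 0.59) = -7.998*a^5 + 7.5096*a^4 - 22.3634*a^3 + 6.0143*a^2 - 6.2493*a - 1.7051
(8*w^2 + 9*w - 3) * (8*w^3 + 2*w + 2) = 64*w^5 + 72*w^4 - 8*w^3 + 34*w^2 + 12*w - 6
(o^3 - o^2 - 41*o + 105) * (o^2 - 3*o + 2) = o^5 - 4*o^4 - 36*o^3 + 226*o^2 - 397*o + 210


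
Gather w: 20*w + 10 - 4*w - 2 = 16*w + 8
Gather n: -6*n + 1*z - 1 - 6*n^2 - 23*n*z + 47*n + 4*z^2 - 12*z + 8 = -6*n^2 + n*(41 - 23*z) + 4*z^2 - 11*z + 7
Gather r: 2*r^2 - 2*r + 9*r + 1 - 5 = 2*r^2 + 7*r - 4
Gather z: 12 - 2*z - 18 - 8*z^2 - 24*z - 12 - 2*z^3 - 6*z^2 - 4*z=-2*z^3 - 14*z^2 - 30*z - 18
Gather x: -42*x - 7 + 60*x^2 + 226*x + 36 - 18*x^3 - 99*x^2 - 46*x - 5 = -18*x^3 - 39*x^2 + 138*x + 24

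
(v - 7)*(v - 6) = v^2 - 13*v + 42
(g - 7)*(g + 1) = g^2 - 6*g - 7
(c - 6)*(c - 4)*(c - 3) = c^3 - 13*c^2 + 54*c - 72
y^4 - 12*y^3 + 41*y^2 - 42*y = y*(y - 7)*(y - 3)*(y - 2)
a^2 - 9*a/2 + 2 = (a - 4)*(a - 1/2)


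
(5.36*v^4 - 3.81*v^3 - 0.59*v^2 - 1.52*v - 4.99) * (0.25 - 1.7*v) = -9.112*v^5 + 7.817*v^4 + 0.0504999999999999*v^3 + 2.4365*v^2 + 8.103*v - 1.2475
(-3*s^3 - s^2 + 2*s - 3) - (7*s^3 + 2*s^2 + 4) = -10*s^3 - 3*s^2 + 2*s - 7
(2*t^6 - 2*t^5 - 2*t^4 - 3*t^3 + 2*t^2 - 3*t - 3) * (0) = 0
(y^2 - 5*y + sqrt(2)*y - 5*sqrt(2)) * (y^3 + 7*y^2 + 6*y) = y^5 + sqrt(2)*y^4 + 2*y^4 - 29*y^3 + 2*sqrt(2)*y^3 - 29*sqrt(2)*y^2 - 30*y^2 - 30*sqrt(2)*y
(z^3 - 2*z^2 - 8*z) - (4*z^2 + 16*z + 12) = z^3 - 6*z^2 - 24*z - 12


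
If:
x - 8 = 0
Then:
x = 8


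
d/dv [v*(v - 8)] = 2*v - 8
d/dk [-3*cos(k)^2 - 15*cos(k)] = 3*(2*cos(k) + 5)*sin(k)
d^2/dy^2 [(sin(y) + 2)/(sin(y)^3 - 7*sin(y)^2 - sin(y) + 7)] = (-4*(1 - cos(2*y))^2*sin(y) + 41*(1 - cos(2*y))^2 - 615*sin(y) - 103*sin(3*y) + 686*cos(2*y) - 19*cos(4*y) - 1523)/((sin(y) - 7)^3*(cos(2*y) + 1)^2)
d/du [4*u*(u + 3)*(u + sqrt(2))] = 12*u^2 + 8*sqrt(2)*u + 24*u + 12*sqrt(2)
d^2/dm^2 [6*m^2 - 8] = 12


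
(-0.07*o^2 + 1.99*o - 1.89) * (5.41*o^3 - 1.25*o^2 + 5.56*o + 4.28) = -0.3787*o^5 + 10.8534*o^4 - 13.1016*o^3 + 13.1273*o^2 - 1.9912*o - 8.0892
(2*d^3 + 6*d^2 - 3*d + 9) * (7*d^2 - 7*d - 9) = 14*d^5 + 28*d^4 - 81*d^3 + 30*d^2 - 36*d - 81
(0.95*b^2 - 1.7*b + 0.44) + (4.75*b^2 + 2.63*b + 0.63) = 5.7*b^2 + 0.93*b + 1.07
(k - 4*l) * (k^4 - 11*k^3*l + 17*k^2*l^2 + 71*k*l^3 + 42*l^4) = k^5 - 15*k^4*l + 61*k^3*l^2 + 3*k^2*l^3 - 242*k*l^4 - 168*l^5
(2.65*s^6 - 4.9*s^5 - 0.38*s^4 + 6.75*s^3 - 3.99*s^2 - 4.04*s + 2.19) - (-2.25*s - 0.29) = 2.65*s^6 - 4.9*s^5 - 0.38*s^4 + 6.75*s^3 - 3.99*s^2 - 1.79*s + 2.48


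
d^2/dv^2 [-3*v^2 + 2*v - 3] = -6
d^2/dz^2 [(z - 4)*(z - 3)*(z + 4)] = 6*z - 6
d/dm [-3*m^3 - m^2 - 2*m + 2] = -9*m^2 - 2*m - 2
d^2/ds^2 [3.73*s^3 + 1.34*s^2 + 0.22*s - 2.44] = 22.38*s + 2.68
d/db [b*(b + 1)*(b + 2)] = 3*b^2 + 6*b + 2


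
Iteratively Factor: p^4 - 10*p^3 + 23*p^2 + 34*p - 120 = (p - 4)*(p^3 - 6*p^2 - p + 30) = (p - 4)*(p - 3)*(p^2 - 3*p - 10) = (p - 5)*(p - 4)*(p - 3)*(p + 2)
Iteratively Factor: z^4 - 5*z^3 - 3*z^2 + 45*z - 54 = (z - 2)*(z^3 - 3*z^2 - 9*z + 27) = (z - 3)*(z - 2)*(z^2 - 9) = (z - 3)^2*(z - 2)*(z + 3)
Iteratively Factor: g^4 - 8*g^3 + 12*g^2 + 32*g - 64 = (g - 4)*(g^3 - 4*g^2 - 4*g + 16) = (g - 4)^2*(g^2 - 4) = (g - 4)^2*(g - 2)*(g + 2)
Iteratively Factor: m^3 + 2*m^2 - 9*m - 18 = (m + 2)*(m^2 - 9) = (m - 3)*(m + 2)*(m + 3)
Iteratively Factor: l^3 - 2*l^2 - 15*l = (l + 3)*(l^2 - 5*l) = (l - 5)*(l + 3)*(l)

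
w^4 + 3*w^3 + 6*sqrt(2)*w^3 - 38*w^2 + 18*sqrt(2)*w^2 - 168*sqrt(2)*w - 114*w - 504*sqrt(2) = (w + 3)*(w - 4*sqrt(2))*(w + 3*sqrt(2))*(w + 7*sqrt(2))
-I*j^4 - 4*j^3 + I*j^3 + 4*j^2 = j^2*(j - 4*I)*(-I*j + I)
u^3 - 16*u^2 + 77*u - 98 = (u - 7)^2*(u - 2)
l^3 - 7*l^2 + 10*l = l*(l - 5)*(l - 2)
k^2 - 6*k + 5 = (k - 5)*(k - 1)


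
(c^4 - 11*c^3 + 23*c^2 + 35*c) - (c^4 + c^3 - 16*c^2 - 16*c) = -12*c^3 + 39*c^2 + 51*c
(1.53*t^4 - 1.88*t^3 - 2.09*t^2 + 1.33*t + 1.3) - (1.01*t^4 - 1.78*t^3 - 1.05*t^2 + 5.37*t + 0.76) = 0.52*t^4 - 0.0999999999999999*t^3 - 1.04*t^2 - 4.04*t + 0.54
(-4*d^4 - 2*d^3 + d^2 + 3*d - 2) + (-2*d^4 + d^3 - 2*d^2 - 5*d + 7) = -6*d^4 - d^3 - d^2 - 2*d + 5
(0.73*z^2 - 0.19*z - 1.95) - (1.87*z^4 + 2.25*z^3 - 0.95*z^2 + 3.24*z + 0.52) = -1.87*z^4 - 2.25*z^3 + 1.68*z^2 - 3.43*z - 2.47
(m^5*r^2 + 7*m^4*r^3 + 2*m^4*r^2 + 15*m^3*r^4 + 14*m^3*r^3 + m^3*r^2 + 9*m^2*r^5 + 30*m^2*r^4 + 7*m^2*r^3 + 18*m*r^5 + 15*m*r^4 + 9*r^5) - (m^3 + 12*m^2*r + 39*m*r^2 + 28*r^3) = m^5*r^2 + 7*m^4*r^3 + 2*m^4*r^2 + 15*m^3*r^4 + 14*m^3*r^3 + m^3*r^2 - m^3 + 9*m^2*r^5 + 30*m^2*r^4 + 7*m^2*r^3 - 12*m^2*r + 18*m*r^5 + 15*m*r^4 - 39*m*r^2 + 9*r^5 - 28*r^3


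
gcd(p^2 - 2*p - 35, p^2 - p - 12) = 1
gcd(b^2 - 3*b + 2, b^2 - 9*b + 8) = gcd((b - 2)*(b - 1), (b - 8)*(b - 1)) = b - 1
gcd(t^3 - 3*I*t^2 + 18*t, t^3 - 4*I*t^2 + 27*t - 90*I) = t - 6*I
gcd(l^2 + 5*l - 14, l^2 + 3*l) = 1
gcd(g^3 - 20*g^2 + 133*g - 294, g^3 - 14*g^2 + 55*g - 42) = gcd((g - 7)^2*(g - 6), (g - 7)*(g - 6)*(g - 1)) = g^2 - 13*g + 42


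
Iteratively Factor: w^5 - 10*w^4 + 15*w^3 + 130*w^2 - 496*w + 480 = (w - 5)*(w^4 - 5*w^3 - 10*w^2 + 80*w - 96) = (w - 5)*(w - 4)*(w^3 - w^2 - 14*w + 24) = (w - 5)*(w - 4)*(w - 3)*(w^2 + 2*w - 8) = (w - 5)*(w - 4)*(w - 3)*(w + 4)*(w - 2)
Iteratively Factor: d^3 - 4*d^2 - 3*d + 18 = (d - 3)*(d^2 - d - 6) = (d - 3)*(d + 2)*(d - 3)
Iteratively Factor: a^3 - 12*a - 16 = (a + 2)*(a^2 - 2*a - 8) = (a - 4)*(a + 2)*(a + 2)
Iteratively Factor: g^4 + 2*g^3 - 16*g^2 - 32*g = (g + 4)*(g^3 - 2*g^2 - 8*g) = (g + 2)*(g + 4)*(g^2 - 4*g) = g*(g + 2)*(g + 4)*(g - 4)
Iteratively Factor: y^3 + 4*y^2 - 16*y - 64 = (y + 4)*(y^2 - 16) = (y + 4)^2*(y - 4)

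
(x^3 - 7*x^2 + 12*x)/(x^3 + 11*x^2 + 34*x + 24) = x*(x^2 - 7*x + 12)/(x^3 + 11*x^2 + 34*x + 24)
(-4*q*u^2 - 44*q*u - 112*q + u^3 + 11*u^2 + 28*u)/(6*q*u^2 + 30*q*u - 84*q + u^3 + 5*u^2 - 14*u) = (-4*q*u - 16*q + u^2 + 4*u)/(6*q*u - 12*q + u^2 - 2*u)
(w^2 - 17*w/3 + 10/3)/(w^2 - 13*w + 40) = (w - 2/3)/(w - 8)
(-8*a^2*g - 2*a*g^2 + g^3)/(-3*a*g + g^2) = (8*a^2 + 2*a*g - g^2)/(3*a - g)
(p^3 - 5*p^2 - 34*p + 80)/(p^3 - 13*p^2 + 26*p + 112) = (p^2 + 3*p - 10)/(p^2 - 5*p - 14)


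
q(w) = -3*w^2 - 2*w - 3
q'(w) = -6*w - 2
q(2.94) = -34.81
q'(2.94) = -19.64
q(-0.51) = -2.76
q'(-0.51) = 1.06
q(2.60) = -28.48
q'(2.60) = -17.60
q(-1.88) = -9.84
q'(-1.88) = 9.28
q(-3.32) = -29.43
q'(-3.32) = 17.92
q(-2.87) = -21.97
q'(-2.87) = 15.22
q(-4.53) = -55.50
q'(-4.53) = 25.18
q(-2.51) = -16.88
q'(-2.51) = 13.06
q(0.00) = -3.00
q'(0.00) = -2.00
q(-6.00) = -99.00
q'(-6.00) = 34.00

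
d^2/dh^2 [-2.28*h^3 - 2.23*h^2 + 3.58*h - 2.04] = -13.68*h - 4.46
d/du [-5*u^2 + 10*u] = 10 - 10*u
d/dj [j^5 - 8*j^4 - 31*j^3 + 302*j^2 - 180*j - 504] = 5*j^4 - 32*j^3 - 93*j^2 + 604*j - 180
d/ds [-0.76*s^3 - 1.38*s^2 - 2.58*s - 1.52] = -2.28*s^2 - 2.76*s - 2.58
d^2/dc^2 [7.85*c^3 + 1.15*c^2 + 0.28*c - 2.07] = 47.1*c + 2.3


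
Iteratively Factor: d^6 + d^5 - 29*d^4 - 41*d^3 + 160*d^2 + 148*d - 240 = (d - 1)*(d^5 + 2*d^4 - 27*d^3 - 68*d^2 + 92*d + 240) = (d - 2)*(d - 1)*(d^4 + 4*d^3 - 19*d^2 - 106*d - 120) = (d - 2)*(d - 1)*(d + 4)*(d^3 - 19*d - 30) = (d - 2)*(d - 1)*(d + 3)*(d + 4)*(d^2 - 3*d - 10) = (d - 2)*(d - 1)*(d + 2)*(d + 3)*(d + 4)*(d - 5)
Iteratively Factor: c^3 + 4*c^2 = (c)*(c^2 + 4*c) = c*(c + 4)*(c)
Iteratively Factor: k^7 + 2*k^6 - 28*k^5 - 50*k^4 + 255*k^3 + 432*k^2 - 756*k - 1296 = (k - 3)*(k^6 + 5*k^5 - 13*k^4 - 89*k^3 - 12*k^2 + 396*k + 432) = (k - 3)^2*(k^5 + 8*k^4 + 11*k^3 - 56*k^2 - 180*k - 144) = (k - 3)^2*(k + 2)*(k^4 + 6*k^3 - k^2 - 54*k - 72) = (k - 3)^3*(k + 2)*(k^3 + 9*k^2 + 26*k + 24) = (k - 3)^3*(k + 2)*(k + 4)*(k^2 + 5*k + 6) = (k - 3)^3*(k + 2)^2*(k + 4)*(k + 3)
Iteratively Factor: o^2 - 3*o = (o - 3)*(o)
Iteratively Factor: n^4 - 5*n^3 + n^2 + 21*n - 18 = (n - 3)*(n^3 - 2*n^2 - 5*n + 6) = (n - 3)*(n + 2)*(n^2 - 4*n + 3) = (n - 3)^2*(n + 2)*(n - 1)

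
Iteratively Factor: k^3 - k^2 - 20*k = (k)*(k^2 - k - 20) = k*(k - 5)*(k + 4)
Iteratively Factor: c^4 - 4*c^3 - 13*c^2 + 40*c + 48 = (c - 4)*(c^3 - 13*c - 12) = (c - 4)*(c + 3)*(c^2 - 3*c - 4) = (c - 4)^2*(c + 3)*(c + 1)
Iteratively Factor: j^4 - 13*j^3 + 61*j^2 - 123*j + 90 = (j - 5)*(j^3 - 8*j^2 + 21*j - 18) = (j - 5)*(j - 3)*(j^2 - 5*j + 6) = (j - 5)*(j - 3)*(j - 2)*(j - 3)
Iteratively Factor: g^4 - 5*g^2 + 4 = (g - 1)*(g^3 + g^2 - 4*g - 4) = (g - 1)*(g + 1)*(g^2 - 4) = (g - 1)*(g + 1)*(g + 2)*(g - 2)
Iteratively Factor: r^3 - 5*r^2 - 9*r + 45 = (r - 5)*(r^2 - 9) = (r - 5)*(r + 3)*(r - 3)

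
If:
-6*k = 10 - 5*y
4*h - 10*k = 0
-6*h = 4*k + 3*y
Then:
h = -75/113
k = -30/113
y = 190/113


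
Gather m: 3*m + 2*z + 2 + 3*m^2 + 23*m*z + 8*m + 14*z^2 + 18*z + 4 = 3*m^2 + m*(23*z + 11) + 14*z^2 + 20*z + 6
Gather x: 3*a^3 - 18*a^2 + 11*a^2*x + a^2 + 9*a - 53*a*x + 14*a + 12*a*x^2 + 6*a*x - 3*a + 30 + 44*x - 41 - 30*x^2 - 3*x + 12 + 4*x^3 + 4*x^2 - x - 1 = 3*a^3 - 17*a^2 + 20*a + 4*x^3 + x^2*(12*a - 26) + x*(11*a^2 - 47*a + 40)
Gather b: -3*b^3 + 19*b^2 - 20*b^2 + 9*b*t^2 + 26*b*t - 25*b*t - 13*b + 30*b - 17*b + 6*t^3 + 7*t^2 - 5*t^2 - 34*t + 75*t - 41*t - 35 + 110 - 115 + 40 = -3*b^3 - b^2 + b*(9*t^2 + t) + 6*t^3 + 2*t^2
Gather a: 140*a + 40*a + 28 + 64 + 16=180*a + 108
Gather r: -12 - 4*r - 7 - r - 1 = -5*r - 20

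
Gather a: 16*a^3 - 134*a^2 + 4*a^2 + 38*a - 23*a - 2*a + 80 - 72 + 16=16*a^3 - 130*a^2 + 13*a + 24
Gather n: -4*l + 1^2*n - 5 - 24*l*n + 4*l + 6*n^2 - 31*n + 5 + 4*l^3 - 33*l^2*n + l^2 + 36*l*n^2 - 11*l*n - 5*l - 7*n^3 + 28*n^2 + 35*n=4*l^3 + l^2 - 5*l - 7*n^3 + n^2*(36*l + 34) + n*(-33*l^2 - 35*l + 5)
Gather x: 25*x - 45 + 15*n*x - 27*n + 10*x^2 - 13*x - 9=-27*n + 10*x^2 + x*(15*n + 12) - 54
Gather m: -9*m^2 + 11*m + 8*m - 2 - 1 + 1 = -9*m^2 + 19*m - 2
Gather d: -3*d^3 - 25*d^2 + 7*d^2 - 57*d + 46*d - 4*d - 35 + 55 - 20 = -3*d^3 - 18*d^2 - 15*d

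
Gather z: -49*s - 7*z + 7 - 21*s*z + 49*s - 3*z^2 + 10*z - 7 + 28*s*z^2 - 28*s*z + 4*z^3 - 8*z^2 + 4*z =4*z^3 + z^2*(28*s - 11) + z*(7 - 49*s)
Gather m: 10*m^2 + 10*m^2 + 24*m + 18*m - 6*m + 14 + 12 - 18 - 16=20*m^2 + 36*m - 8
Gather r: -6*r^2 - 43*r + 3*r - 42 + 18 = -6*r^2 - 40*r - 24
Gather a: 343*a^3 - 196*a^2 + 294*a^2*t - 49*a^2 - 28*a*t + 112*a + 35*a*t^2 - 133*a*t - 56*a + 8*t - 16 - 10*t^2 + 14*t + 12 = 343*a^3 + a^2*(294*t - 245) + a*(35*t^2 - 161*t + 56) - 10*t^2 + 22*t - 4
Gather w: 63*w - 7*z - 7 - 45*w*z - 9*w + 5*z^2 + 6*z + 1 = w*(54 - 45*z) + 5*z^2 - z - 6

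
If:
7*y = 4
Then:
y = 4/7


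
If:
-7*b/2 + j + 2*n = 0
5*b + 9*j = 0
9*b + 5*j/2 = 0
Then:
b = 0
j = 0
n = 0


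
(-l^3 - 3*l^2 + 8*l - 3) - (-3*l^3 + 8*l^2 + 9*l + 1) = 2*l^3 - 11*l^2 - l - 4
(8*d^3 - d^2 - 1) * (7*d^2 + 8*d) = 56*d^5 + 57*d^4 - 8*d^3 - 7*d^2 - 8*d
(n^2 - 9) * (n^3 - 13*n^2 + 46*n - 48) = n^5 - 13*n^4 + 37*n^3 + 69*n^2 - 414*n + 432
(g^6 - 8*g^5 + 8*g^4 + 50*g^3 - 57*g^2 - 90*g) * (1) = g^6 - 8*g^5 + 8*g^4 + 50*g^3 - 57*g^2 - 90*g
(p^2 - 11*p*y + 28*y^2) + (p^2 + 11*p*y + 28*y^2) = 2*p^2 + 56*y^2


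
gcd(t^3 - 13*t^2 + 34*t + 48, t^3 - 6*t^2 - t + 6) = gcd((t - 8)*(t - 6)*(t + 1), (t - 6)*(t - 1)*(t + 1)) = t^2 - 5*t - 6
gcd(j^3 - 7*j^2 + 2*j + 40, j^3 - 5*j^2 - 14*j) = j + 2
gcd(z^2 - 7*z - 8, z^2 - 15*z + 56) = z - 8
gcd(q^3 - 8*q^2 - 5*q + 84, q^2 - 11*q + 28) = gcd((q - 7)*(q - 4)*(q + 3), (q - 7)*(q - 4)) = q^2 - 11*q + 28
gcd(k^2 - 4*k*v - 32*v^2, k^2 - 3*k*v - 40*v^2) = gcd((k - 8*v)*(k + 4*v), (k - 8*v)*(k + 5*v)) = -k + 8*v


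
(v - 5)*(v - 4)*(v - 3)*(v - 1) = v^4 - 13*v^3 + 59*v^2 - 107*v + 60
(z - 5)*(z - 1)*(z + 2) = z^3 - 4*z^2 - 7*z + 10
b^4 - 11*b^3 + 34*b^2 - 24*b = b*(b - 6)*(b - 4)*(b - 1)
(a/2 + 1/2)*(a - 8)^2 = a^3/2 - 15*a^2/2 + 24*a + 32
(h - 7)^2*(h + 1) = h^3 - 13*h^2 + 35*h + 49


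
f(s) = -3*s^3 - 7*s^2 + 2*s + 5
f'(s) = -9*s^2 - 14*s + 2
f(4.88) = -500.58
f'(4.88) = -280.65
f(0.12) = 5.13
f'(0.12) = 0.19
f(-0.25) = 4.11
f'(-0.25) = 4.94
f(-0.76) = 0.75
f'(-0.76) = 7.44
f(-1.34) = -3.03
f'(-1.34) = 4.60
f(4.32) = -358.86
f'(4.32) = -226.44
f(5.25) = -611.55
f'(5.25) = -319.56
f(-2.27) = -0.52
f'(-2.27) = -12.60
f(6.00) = -883.00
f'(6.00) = -406.00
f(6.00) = -883.00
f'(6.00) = -406.00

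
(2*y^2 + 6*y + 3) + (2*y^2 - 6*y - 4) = 4*y^2 - 1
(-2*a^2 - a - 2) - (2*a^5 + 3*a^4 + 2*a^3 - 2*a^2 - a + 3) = -2*a^5 - 3*a^4 - 2*a^3 - 5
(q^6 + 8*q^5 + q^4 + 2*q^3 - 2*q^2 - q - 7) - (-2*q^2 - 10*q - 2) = q^6 + 8*q^5 + q^4 + 2*q^3 + 9*q - 5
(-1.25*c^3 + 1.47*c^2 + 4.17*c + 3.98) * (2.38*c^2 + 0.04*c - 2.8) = -2.975*c^5 + 3.4486*c^4 + 13.4834*c^3 + 5.5232*c^2 - 11.5168*c - 11.144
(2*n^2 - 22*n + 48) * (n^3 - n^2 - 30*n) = 2*n^5 - 24*n^4 + 10*n^3 + 612*n^2 - 1440*n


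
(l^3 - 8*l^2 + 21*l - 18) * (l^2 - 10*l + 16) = l^5 - 18*l^4 + 117*l^3 - 356*l^2 + 516*l - 288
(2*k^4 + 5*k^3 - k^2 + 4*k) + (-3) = 2*k^4 + 5*k^3 - k^2 + 4*k - 3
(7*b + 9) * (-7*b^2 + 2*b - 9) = -49*b^3 - 49*b^2 - 45*b - 81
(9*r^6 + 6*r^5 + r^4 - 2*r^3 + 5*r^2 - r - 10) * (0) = 0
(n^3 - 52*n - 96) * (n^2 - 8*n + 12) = n^5 - 8*n^4 - 40*n^3 + 320*n^2 + 144*n - 1152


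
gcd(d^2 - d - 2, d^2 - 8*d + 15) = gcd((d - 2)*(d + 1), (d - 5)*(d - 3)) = 1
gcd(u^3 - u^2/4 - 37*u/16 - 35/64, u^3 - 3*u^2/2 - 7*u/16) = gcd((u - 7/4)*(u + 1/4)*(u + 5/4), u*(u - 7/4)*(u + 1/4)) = u^2 - 3*u/2 - 7/16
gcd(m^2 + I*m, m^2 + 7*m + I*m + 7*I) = m + I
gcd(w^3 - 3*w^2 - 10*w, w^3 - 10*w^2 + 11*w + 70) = w^2 - 3*w - 10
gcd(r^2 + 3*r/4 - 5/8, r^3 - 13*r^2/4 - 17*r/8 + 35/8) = r + 5/4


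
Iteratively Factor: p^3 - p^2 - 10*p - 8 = (p + 1)*(p^2 - 2*p - 8) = (p + 1)*(p + 2)*(p - 4)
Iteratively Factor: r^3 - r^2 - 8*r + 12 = (r - 2)*(r^2 + r - 6) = (r - 2)^2*(r + 3)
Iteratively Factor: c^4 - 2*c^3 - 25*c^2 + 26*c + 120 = (c - 5)*(c^3 + 3*c^2 - 10*c - 24) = (c - 5)*(c + 2)*(c^2 + c - 12) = (c - 5)*(c + 2)*(c + 4)*(c - 3)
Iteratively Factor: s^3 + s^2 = (s)*(s^2 + s) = s*(s + 1)*(s)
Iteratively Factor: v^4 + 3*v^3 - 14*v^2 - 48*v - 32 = (v + 2)*(v^3 + v^2 - 16*v - 16) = (v + 1)*(v + 2)*(v^2 - 16) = (v + 1)*(v + 2)*(v + 4)*(v - 4)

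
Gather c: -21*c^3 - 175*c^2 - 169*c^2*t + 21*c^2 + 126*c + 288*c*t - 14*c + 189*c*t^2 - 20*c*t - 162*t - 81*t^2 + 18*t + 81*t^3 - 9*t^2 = -21*c^3 + c^2*(-169*t - 154) + c*(189*t^2 + 268*t + 112) + 81*t^3 - 90*t^2 - 144*t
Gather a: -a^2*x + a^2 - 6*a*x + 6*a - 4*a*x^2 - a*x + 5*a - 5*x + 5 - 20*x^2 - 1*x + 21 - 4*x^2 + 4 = a^2*(1 - x) + a*(-4*x^2 - 7*x + 11) - 24*x^2 - 6*x + 30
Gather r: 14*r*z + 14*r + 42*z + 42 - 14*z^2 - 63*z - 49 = r*(14*z + 14) - 14*z^2 - 21*z - 7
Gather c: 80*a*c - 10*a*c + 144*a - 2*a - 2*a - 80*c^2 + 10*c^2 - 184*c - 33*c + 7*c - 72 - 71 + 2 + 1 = 140*a - 70*c^2 + c*(70*a - 210) - 140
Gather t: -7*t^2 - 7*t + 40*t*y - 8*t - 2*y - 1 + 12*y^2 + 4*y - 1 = -7*t^2 + t*(40*y - 15) + 12*y^2 + 2*y - 2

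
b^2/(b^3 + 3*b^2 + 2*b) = b/(b^2 + 3*b + 2)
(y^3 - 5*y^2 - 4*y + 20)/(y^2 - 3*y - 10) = y - 2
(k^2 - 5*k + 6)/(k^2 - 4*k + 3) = (k - 2)/(k - 1)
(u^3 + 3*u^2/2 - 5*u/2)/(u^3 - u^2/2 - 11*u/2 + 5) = u/(u - 2)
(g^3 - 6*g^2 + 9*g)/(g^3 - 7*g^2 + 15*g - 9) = g/(g - 1)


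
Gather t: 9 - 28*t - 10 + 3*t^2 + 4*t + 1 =3*t^2 - 24*t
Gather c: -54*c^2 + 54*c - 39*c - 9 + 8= -54*c^2 + 15*c - 1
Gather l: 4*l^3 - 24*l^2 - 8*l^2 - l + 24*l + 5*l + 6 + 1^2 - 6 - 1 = 4*l^3 - 32*l^2 + 28*l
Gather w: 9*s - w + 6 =9*s - w + 6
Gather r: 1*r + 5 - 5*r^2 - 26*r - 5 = -5*r^2 - 25*r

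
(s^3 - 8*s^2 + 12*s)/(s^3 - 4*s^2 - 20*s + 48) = s/(s + 4)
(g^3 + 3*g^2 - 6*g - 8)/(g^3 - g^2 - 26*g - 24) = (g - 2)/(g - 6)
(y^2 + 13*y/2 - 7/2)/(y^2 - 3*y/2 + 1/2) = (y + 7)/(y - 1)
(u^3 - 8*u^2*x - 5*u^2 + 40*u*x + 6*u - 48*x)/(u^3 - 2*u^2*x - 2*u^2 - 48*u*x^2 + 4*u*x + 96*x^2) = (u - 3)/(u + 6*x)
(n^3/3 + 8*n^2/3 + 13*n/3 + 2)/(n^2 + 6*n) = (n^2 + 2*n + 1)/(3*n)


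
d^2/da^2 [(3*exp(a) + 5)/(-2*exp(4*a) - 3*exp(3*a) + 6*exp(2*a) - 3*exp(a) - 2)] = (-108*exp(8*a) - 518*exp(7*a) - 726*exp(6*a) + 639*exp(5*a) + 1284*exp(4*a) - 310*exp(3*a) + 324*exp(2*a) - 267*exp(a) + 18)*exp(a)/(8*exp(12*a) + 36*exp(11*a) - 18*exp(10*a) - 153*exp(9*a) + 186*exp(8*a) + 261*exp(7*a) - 576*exp(6*a) + 261*exp(5*a) + 186*exp(4*a) - 153*exp(3*a) - 18*exp(2*a) + 36*exp(a) + 8)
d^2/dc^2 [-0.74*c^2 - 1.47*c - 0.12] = -1.48000000000000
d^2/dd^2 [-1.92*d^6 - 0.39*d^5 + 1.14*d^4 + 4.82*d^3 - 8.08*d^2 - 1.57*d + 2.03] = -57.6*d^4 - 7.8*d^3 + 13.68*d^2 + 28.92*d - 16.16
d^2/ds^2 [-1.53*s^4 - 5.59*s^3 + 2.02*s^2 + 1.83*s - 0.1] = -18.36*s^2 - 33.54*s + 4.04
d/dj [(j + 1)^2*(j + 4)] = 3*(j + 1)*(j + 3)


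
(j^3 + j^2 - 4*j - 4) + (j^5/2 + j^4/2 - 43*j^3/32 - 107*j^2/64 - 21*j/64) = j^5/2 + j^4/2 - 11*j^3/32 - 43*j^2/64 - 277*j/64 - 4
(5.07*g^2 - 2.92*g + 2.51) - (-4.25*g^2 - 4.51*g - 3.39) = 9.32*g^2 + 1.59*g + 5.9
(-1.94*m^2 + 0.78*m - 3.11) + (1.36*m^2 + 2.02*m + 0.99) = -0.58*m^2 + 2.8*m - 2.12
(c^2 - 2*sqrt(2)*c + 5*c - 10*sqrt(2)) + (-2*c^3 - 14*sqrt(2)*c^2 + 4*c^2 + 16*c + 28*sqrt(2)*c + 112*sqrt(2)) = -2*c^3 - 14*sqrt(2)*c^2 + 5*c^2 + 21*c + 26*sqrt(2)*c + 102*sqrt(2)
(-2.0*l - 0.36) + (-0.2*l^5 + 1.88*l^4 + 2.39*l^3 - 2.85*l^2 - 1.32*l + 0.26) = -0.2*l^5 + 1.88*l^4 + 2.39*l^3 - 2.85*l^2 - 3.32*l - 0.1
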